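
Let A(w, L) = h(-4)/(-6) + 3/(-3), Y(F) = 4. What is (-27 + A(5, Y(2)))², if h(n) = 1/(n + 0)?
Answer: 450241/576 ≈ 781.67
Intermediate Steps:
h(n) = 1/n
A(w, L) = -23/24 (A(w, L) = 1/(-4*(-6)) + 3/(-3) = -¼*(-⅙) + 3*(-⅓) = 1/24 - 1 = -23/24)
(-27 + A(5, Y(2)))² = (-27 - 23/24)² = (-671/24)² = 450241/576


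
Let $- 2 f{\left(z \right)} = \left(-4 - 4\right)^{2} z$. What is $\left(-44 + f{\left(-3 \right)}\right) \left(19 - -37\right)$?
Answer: $2912$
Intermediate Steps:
$f{\left(z \right)} = - 32 z$ ($f{\left(z \right)} = - \frac{\left(-4 - 4\right)^{2} z}{2} = - \frac{\left(-8\right)^{2} z}{2} = - \frac{64 z}{2} = - 32 z$)
$\left(-44 + f{\left(-3 \right)}\right) \left(19 - -37\right) = \left(-44 - -96\right) \left(19 - -37\right) = \left(-44 + 96\right) \left(19 + 37\right) = 52 \cdot 56 = 2912$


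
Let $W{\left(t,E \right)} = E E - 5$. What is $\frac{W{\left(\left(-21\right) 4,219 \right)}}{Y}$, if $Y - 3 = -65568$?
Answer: $- \frac{47956}{65565} \approx -0.73143$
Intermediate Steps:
$Y = -65565$ ($Y = 3 - 65568 = -65565$)
$W{\left(t,E \right)} = -5 + E^{2}$ ($W{\left(t,E \right)} = E^{2} - 5 = -5 + E^{2}$)
$\frac{W{\left(\left(-21\right) 4,219 \right)}}{Y} = \frac{-5 + 219^{2}}{-65565} = \left(-5 + 47961\right) \left(- \frac{1}{65565}\right) = 47956 \left(- \frac{1}{65565}\right) = - \frac{47956}{65565}$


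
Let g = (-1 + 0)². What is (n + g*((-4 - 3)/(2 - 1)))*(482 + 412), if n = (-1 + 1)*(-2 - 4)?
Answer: -6258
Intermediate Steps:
g = 1 (g = (-1)² = 1)
n = 0 (n = 0*(-6) = 0)
(n + g*((-4 - 3)/(2 - 1)))*(482 + 412) = (0 + 1*((-4 - 3)/(2 - 1)))*(482 + 412) = (0 + 1*(-7/1))*894 = (0 + 1*(-7*1))*894 = (0 + 1*(-7))*894 = (0 - 7)*894 = -7*894 = -6258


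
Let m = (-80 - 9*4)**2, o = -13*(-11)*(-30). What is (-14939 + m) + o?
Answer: -5773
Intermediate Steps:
o = -4290 (o = 143*(-30) = -4290)
m = 13456 (m = (-80 - 36)**2 = (-116)**2 = 13456)
(-14939 + m) + o = (-14939 + 13456) - 4290 = -1483 - 4290 = -5773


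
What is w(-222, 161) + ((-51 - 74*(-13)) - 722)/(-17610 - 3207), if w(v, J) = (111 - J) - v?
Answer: 132605/771 ≈ 171.99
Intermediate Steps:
w(v, J) = 111 - J - v
w(-222, 161) + ((-51 - 74*(-13)) - 722)/(-17610 - 3207) = (111 - 1*161 - 1*(-222)) + ((-51 - 74*(-13)) - 722)/(-17610 - 3207) = (111 - 161 + 222) + ((-51 + 962) - 722)/(-20817) = 172 + (911 - 722)*(-1/20817) = 172 + 189*(-1/20817) = 172 - 7/771 = 132605/771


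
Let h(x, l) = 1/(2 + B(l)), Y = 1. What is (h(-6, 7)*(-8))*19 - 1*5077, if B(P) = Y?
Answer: -15383/3 ≈ -5127.7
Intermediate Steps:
B(P) = 1
h(x, l) = 1/3 (h(x, l) = 1/(2 + 1) = 1/3)
(h(-6, 7)*(-8))*19 - 1*5077 = ((1/3)*(-8))*19 - 1*5077 = -8/3*19 - 5077 = -152/3 - 5077 = -15383/3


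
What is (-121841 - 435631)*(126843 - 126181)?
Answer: -369046464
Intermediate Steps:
(-121841 - 435631)*(126843 - 126181) = -557472*662 = -369046464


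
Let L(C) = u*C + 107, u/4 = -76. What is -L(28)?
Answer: 8405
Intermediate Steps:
u = -304 (u = 4*(-76) = -304)
L(C) = 107 - 304*C (L(C) = -304*C + 107 = 107 - 304*C)
-L(28) = -(107 - 304*28) = -(107 - 8512) = -1*(-8405) = 8405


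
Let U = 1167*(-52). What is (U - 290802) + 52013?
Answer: -299473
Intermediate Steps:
U = -60684
(U - 290802) + 52013 = (-60684 - 290802) + 52013 = -351486 + 52013 = -299473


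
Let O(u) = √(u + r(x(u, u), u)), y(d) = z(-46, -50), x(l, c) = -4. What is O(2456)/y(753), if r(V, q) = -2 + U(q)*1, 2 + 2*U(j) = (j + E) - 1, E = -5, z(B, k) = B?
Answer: -√3678/46 ≈ -1.3184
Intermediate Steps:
y(d) = -46
U(j) = -4 + j/2 (U(j) = -1 + ((j - 5) - 1)/2 = -1 + ((-5 + j) - 1)/2 = -1 + (-6 + j)/2 = -1 + (-3 + j/2) = -4 + j/2)
r(V, q) = -6 + q/2 (r(V, q) = -2 + (-4 + q/2)*1 = -2 + (-4 + q/2) = -6 + q/2)
O(u) = √(-6 + 3*u/2) (O(u) = √(u + (-6 + u/2)) = √(-6 + 3*u/2))
O(2456)/y(753) = (√(-24 + 6*2456)/2)/(-46) = (√(-24 + 14736)/2)*(-1/46) = (√14712/2)*(-1/46) = ((2*√3678)/2)*(-1/46) = √3678*(-1/46) = -√3678/46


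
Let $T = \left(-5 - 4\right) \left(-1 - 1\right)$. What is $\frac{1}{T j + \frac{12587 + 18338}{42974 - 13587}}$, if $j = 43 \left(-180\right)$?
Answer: $- \frac{29387}{4094165915} \approx -7.1778 \cdot 10^{-6}$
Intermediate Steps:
$j = -7740$
$T = 18$ ($T = \left(-9\right) \left(-2\right) = 18$)
$\frac{1}{T j + \frac{12587 + 18338}{42974 - 13587}} = \frac{1}{18 \left(-7740\right) + \frac{12587 + 18338}{42974 - 13587}} = \frac{1}{-139320 + \frac{30925}{29387}} = \frac{1}{- \frac{4094165915}{29387}} = - \frac{29387}{4094165915}$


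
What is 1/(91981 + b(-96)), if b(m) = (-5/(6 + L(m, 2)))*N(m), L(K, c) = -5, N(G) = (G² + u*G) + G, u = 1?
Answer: 1/46861 ≈ 2.1340e-5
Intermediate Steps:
N(G) = G² + 2*G (N(G) = (G² + 1*G) + G = (G² + G) + G = (G + G²) + G = G² + 2*G)
b(m) = -5*m*(2 + m) (b(m) = (-5/(6 - 5))*(m*(2 + m)) = (-5/1)*(m*(2 + m)) = (1*(-5))*(m*(2 + m)) = -5*m*(2 + m))
1/(91981 + b(-96)) = 1/(91981 - 5*(-96)*(2 - 96)) = 1/(91981 - 5*(-96)*(-94)) = 1/(91981 - 45120) = 1/46861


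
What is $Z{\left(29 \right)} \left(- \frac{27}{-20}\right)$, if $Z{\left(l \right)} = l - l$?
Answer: $0$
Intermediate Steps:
$Z{\left(l \right)} = 0$
$Z{\left(29 \right)} \left(- \frac{27}{-20}\right) = 0 \left(- \frac{27}{-20}\right) = 0 \left(\left(-27\right) \left(- \frac{1}{20}\right)\right) = 0 \cdot \frac{27}{20} = 0$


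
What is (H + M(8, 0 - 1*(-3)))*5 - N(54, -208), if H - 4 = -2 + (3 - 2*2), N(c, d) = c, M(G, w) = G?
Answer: -9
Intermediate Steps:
H = 1 (H = 4 + (-2 + (3 - 2*2)) = 4 + (-2 + (3 - 4)) = 4 + (-2 - 1) = 4 - 3 = 1)
(H + M(8, 0 - 1*(-3)))*5 - N(54, -208) = (1 + 8)*5 - 1*54 = 9*5 - 54 = 45 - 54 = -9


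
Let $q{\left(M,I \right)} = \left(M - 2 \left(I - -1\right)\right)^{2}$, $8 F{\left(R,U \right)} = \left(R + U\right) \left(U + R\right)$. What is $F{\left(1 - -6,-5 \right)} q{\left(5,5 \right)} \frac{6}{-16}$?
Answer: $- \frac{147}{16} \approx -9.1875$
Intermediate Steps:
$F{\left(R,U \right)} = \frac{\left(R + U\right)^{2}}{8}$ ($F{\left(R,U \right)} = \frac{\left(R + U\right) \left(U + R\right)}{8} = \frac{\left(R + U\right) \left(R + U\right)}{8} = \frac{\left(R + U\right)^{2}}{8}$)
$q{\left(M,I \right)} = \left(-2 + M - 2 I\right)^{2}$ ($q{\left(M,I \right)} = \left(M - 2 \left(I + 1\right)\right)^{2} = \left(M - 2 \left(1 + I\right)\right)^{2} = \left(M - \left(2 + 2 I\right)\right)^{2} = \left(-2 + M - 2 I\right)^{2}$)
$F{\left(1 - -6,-5 \right)} q{\left(5,5 \right)} \frac{6}{-16} = \frac{\left(\left(1 - -6\right) - 5\right)^{2}}{8} \left(2 - 5 + 2 \cdot 5\right)^{2} \frac{6}{-16} = \frac{\left(\left(1 + 6\right) - 5\right)^{2}}{8} \left(2 - 5 + 10\right)^{2} \cdot 6 \left(- \frac{1}{16}\right) = \frac{\left(7 - 5\right)^{2}}{8} \cdot 7^{2} \left(- \frac{3}{8}\right) = \frac{2^{2}}{8} \cdot 49 \left(- \frac{3}{8}\right) = \frac{1}{8} \cdot 4 \cdot 49 \left(- \frac{3}{8}\right) = \frac{1}{2} \cdot 49 \left(- \frac{3}{8}\right) = \frac{49}{2} \left(- \frac{3}{8}\right) = - \frac{147}{16}$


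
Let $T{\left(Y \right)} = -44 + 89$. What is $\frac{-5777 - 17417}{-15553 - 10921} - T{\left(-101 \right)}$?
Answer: $- \frac{584068}{13237} \approx -44.124$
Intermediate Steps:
$T{\left(Y \right)} = 45$
$\frac{-5777 - 17417}{-15553 - 10921} - T{\left(-101 \right)} = \frac{-5777 - 17417}{-15553 - 10921} - 45 = - \frac{23194}{-26474} - 45 = \left(-23194\right) \left(- \frac{1}{26474}\right) - 45 = \frac{11597}{13237} - 45 = - \frac{584068}{13237}$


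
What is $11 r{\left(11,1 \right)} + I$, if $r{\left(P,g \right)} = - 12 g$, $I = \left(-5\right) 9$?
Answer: $-177$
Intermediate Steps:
$I = -45$
$11 r{\left(11,1 \right)} + I = 11 \left(\left(-12\right) 1\right) - 45 = 11 \left(-12\right) - 45 = -132 - 45 = -177$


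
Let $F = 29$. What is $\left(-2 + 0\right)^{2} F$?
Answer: $116$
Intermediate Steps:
$\left(-2 + 0\right)^{2} F = \left(-2 + 0\right)^{2} \cdot 29 = \left(-2\right)^{2} \cdot 29 = 4 \cdot 29 = 116$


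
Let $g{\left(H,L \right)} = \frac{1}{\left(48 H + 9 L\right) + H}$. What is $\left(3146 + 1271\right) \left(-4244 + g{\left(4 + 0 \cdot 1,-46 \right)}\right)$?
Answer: $- \frac{4086577481}{218} \approx -1.8746 \cdot 10^{7}$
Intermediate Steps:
$g{\left(H,L \right)} = \frac{1}{9 L + 49 H}$ ($g{\left(H,L \right)} = \frac{1}{\left(9 L + 48 H\right) + H} = \frac{1}{9 L + 49 H}$)
$\left(3146 + 1271\right) \left(-4244 + g{\left(4 + 0 \cdot 1,-46 \right)}\right) = \left(3146 + 1271\right) \left(-4244 + \frac{1}{9 \left(-46\right) + 49 \left(4 + 0 \cdot 1\right)}\right) = 4417 \left(-4244 + \frac{1}{-414 + 49 \left(4 + 0\right)}\right) = 4417 \left(-4244 + \frac{1}{-414 + 49 \cdot 4}\right) = 4417 \left(-4244 + \frac{1}{-414 + 196}\right) = 4417 \left(-4244 + \frac{1}{-218}\right) = 4417 \left(-4244 - \frac{1}{218}\right) = 4417 \left(- \frac{925193}{218}\right) = - \frac{4086577481}{218}$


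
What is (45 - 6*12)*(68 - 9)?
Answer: -1593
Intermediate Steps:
(45 - 6*12)*(68 - 9) = (45 - 72)*59 = -27*59 = -1593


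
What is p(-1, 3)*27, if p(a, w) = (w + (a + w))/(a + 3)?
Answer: 135/2 ≈ 67.500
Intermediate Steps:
p(a, w) = (a + 2*w)/(3 + a)
p(-1, 3)*27 = ((-1 + 2*3)/(3 - 1))*27 = ((-1 + 6)/2)*27 = ((½)*5)*27 = (5/2)*27 = 135/2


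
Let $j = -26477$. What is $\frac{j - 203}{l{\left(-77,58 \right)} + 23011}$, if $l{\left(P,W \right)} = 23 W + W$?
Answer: $- \frac{1160}{1061} \approx -1.0933$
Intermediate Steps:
$l{\left(P,W \right)} = 24 W$
$\frac{j - 203}{l{\left(-77,58 \right)} + 23011} = \frac{-26477 - 203}{24 \cdot 58 + 23011} = - \frac{26680}{1392 + 23011} = - \frac{26680}{24403} = \left(-26680\right) \frac{1}{24403} = - \frac{1160}{1061}$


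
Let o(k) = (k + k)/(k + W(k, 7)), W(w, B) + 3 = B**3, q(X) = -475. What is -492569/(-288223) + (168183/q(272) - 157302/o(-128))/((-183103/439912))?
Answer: -31296355221845849443/100271542341100 ≈ -3.1212e+5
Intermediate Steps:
W(w, B) = -3 + B**3
o(k) = 2*k/(340 + k) (o(k) = (k + k)/(k + (-3 + 7**3)) = (2*k)/(k + (-3 + 343)) = (2*k)/(k + 340) = (2*k)/(340 + k) = 2*k/(340 + k))
-492569/(-288223) + (168183/q(272) - 157302/o(-128))/((-183103/439912)) = -492569/(-288223) + (168183/(-475) - 157302/(2*(-128)/(340 - 128)))/((-183103/439912)) = -492569*(-1/288223) + (168183*(-1/475) - 157302/(2*(-128)/212))/((-183103*1/439912)) = 492569/288223 + (-168183/475 - 157302/(2*(-128)*(1/212)))/(-183103/439912) = 492569/288223 + (-168183/475 - 157302/(-64/53))*(-439912/183103) = 492569/288223 + (-168183/475 - 157302*(-53/64))*(-439912/183103) = 492569/288223 + (-168183/475 + 4168503/32)*(-439912/183103) = 492569/288223 + (1974657069/15200)*(-439912/183103) = 492569/288223 - 108584417567241/347895700 = -31296355221845849443/100271542341100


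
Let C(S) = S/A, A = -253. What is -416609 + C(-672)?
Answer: -105401405/253 ≈ -4.1661e+5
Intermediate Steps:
C(S) = -S/253 (C(S) = S/(-253) = S*(-1/253) = -S/253)
-416609 + C(-672) = -416609 - 1/253*(-672) = -416609 + 672/253 = -105401405/253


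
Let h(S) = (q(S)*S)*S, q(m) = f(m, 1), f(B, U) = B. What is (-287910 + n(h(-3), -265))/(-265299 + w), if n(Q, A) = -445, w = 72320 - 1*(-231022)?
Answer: -288355/38043 ≈ -7.5797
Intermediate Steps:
q(m) = m
w = 303342 (w = 72320 + 231022 = 303342)
h(S) = S³ (h(S) = (S*S)*S = S²*S = S³)
(-287910 + n(h(-3), -265))/(-265299 + w) = (-287910 - 445)/(-265299 + 303342) = -288355/38043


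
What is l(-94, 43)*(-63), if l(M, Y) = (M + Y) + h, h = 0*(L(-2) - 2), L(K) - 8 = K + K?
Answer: 3213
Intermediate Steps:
L(K) = 8 + 2*K (L(K) = 8 + (K + K) = 8 + 2*K)
h = 0 (h = 0*((8 + 2*(-2)) - 2) = 0*((8 - 4) - 2) = 0*(4 - 2) = 0*2 = 0)
l(M, Y) = M + Y (l(M, Y) = (M + Y) + 0 = M + Y)
l(-94, 43)*(-63) = (-94 + 43)*(-63) = -51*(-63) = 3213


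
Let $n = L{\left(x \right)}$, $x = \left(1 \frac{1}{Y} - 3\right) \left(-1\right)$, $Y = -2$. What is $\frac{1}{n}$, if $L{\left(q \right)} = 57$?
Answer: $\frac{1}{57} \approx 0.017544$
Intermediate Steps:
$x = \frac{7}{2}$ ($x = \left(1 \frac{1}{-2} - 3\right) \left(-1\right) = \left(1 \left(- \frac{1}{2}\right) - 3\right) \left(-1\right) = \left(- \frac{1}{2} - 3\right) \left(-1\right) = \left(- \frac{7}{2}\right) \left(-1\right) = \frac{7}{2} \approx 3.5$)
$n = 57$
$\frac{1}{n} = \frac{1}{57}$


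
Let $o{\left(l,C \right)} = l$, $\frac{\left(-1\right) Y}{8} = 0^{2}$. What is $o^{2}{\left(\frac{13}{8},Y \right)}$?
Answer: $\frac{169}{64} \approx 2.6406$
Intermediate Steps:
$Y = 0$ ($Y = - 8 \cdot 0^{2} = \left(-8\right) 0 = 0$)
$o^{2}{\left(\frac{13}{8},Y \right)} = \left(\frac{13}{8}\right)^{2} = \frac{169}{64}$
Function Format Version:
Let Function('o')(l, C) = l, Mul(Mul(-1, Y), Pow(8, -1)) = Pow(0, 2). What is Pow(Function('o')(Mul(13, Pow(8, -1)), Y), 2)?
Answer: Rational(169, 64) ≈ 2.6406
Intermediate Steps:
Y = 0 (Y = Mul(-8, Pow(0, 2)) = Mul(-8, 0) = 0)
Pow(Function('o')(Mul(13, Pow(8, -1)), Y), 2) = Pow(Mul(13, Pow(8, -1)), 2) = Pow(Mul(13, Rational(1, 8)), 2) = Pow(Rational(13, 8), 2) = Rational(169, 64)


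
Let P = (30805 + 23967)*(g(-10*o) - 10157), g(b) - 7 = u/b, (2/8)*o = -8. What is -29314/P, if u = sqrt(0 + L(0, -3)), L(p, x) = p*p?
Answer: 14657/277967900 ≈ 5.2729e-5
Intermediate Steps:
o = -32 (o = 4*(-8) = -32)
L(p, x) = p**2
u = 0 (u = sqrt(0 + 0**2) = sqrt(0 + 0) = sqrt(0) = 0)
g(b) = 7 (g(b) = 7 + 0/b = 7 + 0 = 7)
P = -555935800 (P = (30805 + 23967)*(7 - 10157) = 54772*(-10150) = -555935800)
-29314/P = -29314/(-555935800) = -29314*(-1/555935800) = 14657/277967900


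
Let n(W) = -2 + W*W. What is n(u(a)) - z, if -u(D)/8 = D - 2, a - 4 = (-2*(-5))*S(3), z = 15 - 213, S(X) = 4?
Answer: 113092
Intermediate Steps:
z = -198
a = 44 (a = 4 - 2*(-5)*4 = 4 + 10*4 = 4 + 40 = 44)
u(D) = 16 - 8*D (u(D) = -8*(D - 2) = -8*(-2 + D) = 16 - 8*D)
n(W) = -2 + W²
n(u(a)) - z = (-2 + (16 - 8*44)²) - 1*(-198) = (-2 + (16 - 352)²) + 198 = (-2 + (-336)²) + 198 = (-2 + 112896) + 198 = 112894 + 198 = 113092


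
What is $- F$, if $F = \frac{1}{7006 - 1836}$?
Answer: $- \frac{1}{5170} \approx -0.00019342$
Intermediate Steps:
$F = \frac{1}{5170} \approx 0.00019342$
$- F = \left(-1\right) \frac{1}{5170} = - \frac{1}{5170}$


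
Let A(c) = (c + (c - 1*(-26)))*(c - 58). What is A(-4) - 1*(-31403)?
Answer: 30287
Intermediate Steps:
A(c) = (-58 + c)*(26 + 2*c) (A(c) = (c + (c + 26))*(-58 + c) = (c + (26 + c))*(-58 + c) = (26 + 2*c)*(-58 + c) = (-58 + c)*(26 + 2*c))
A(-4) - 1*(-31403) = (-1508 - 90*(-4) + 2*(-4)²) - 1*(-31403) = (-1508 + 360 + 2*16) + 31403 = (-1508 + 360 + 32) + 31403 = -1116 + 31403 = 30287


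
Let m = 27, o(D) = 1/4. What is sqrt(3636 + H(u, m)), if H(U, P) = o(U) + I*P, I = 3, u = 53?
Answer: sqrt(14869)/2 ≈ 60.969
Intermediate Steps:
o(D) = 1/4
H(U, P) = 1/4 + 3*P
sqrt(3636 + H(u, m)) = sqrt(3636 + (1/4 + 3*27)) = sqrt(3636 + (1/4 + 81)) = sqrt(3636 + 325/4) = sqrt(14869/4) = sqrt(14869)/2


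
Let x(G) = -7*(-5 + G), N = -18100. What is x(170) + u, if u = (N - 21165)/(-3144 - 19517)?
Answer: -26134190/22661 ≈ -1153.3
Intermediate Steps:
x(G) = 35 - 7*G
u = 39265/22661 (u = (-18100 - 21165)/(-3144 - 19517) = -39265/(-22661) = -39265*(-1/22661) = 39265/22661 ≈ 1.7327)
x(170) + u = (35 - 7*170) + 39265/22661 = (35 - 1190) + 39265/22661 = -1155 + 39265/22661 = -26134190/22661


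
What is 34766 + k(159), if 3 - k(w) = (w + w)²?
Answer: -66355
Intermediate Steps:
k(w) = 3 - 4*w² (k(w) = 3 - (w + w)² = 3 - (2*w)² = 3 - 4*w²)
34766 + k(159) = 34766 + (3 - 4*159²) = 34766 + (3 - 4*25281) = 34766 + (3 - 101124) = 34766 - 101121 = -66355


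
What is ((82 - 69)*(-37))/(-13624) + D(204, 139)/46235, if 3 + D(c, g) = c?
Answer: 1921343/48454280 ≈ 0.039653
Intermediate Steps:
D(c, g) = -3 + c
((82 - 69)*(-37))/(-13624) + D(204, 139)/46235 = ((82 - 69)*(-37))/(-13624) + (-3 + 204)/46235 = (13*(-37))*(-1/13624) + 201*(1/46235) = -481*(-1/13624) + 201/46235 = 37/1048 + 201/46235 = 1921343/48454280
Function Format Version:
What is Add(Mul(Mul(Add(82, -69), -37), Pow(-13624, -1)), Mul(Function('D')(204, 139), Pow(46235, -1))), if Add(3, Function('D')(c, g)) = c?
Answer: Rational(1921343, 48454280) ≈ 0.039653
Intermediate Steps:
Function('D')(c, g) = Add(-3, c)
Add(Mul(Mul(Add(82, -69), -37), Pow(-13624, -1)), Mul(Function('D')(204, 139), Pow(46235, -1))) = Add(Mul(Mul(Add(82, -69), -37), Pow(-13624, -1)), Mul(Add(-3, 204), Pow(46235, -1))) = Add(Mul(Mul(13, -37), Rational(-1, 13624)), Mul(201, Rational(1, 46235))) = Add(Mul(-481, Rational(-1, 13624)), Rational(201, 46235)) = Add(Rational(37, 1048), Rational(201, 46235)) = Rational(1921343, 48454280)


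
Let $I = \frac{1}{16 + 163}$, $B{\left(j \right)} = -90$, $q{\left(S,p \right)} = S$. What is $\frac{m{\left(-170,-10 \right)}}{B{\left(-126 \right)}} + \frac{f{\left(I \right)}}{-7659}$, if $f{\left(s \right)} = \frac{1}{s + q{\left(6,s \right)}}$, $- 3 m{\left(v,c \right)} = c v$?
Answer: $\frac{155519713}{24700275} \approx 6.2963$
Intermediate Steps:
$I = \frac{1}{179} \approx 0.0055866$
$m{\left(v,c \right)} = - \frac{c v}{3}$
$f{\left(s \right)} = \frac{1}{6 + s}$ ($f{\left(s \right)} = \frac{1}{s + 6} = \frac{1}{6 + s}$)
$\frac{m{\left(-170,-10 \right)}}{B{\left(-126 \right)}} + \frac{f{\left(I \right)}}{-7659} = \frac{\left(- \frac{1}{3}\right) \left(-10\right) \left(-170\right)}{-90} + \frac{1}{\left(6 + \frac{1}{179}\right) \left(-7659\right)} = \left(- \frac{1700}{3}\right) \left(- \frac{1}{90}\right) + \frac{1}{\frac{1075}{179}} \left(- \frac{1}{7659}\right) = \frac{170}{27} + \frac{179}{1075} \left(- \frac{1}{7659}\right) = \frac{170}{27} - \frac{179}{8233425} = \frac{155519713}{24700275}$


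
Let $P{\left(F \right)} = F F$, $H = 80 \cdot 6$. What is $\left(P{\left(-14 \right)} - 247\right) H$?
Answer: $-24480$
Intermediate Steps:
$H = 480$
$P{\left(F \right)} = F^{2}$
$\left(P{\left(-14 \right)} - 247\right) H = \left(\left(-14\right)^{2} - 247\right) 480 = \left(196 - 247\right) 480 = \left(-51\right) 480 = -24480$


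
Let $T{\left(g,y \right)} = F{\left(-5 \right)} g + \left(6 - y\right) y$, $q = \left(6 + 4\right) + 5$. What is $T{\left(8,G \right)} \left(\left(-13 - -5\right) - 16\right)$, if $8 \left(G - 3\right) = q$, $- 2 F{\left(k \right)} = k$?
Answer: $- \frac{4893}{8} \approx -611.63$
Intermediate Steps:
$F{\left(k \right)} = - \frac{k}{2}$
$q = 15$ ($q = 10 + 5 = 15$)
$G = \frac{39}{8}$ ($G = 3 + \frac{1}{8} \cdot 15 = 3 + \frac{15}{8} = \frac{39}{8} \approx 4.875$)
$T{\left(g,y \right)} = \frac{5 g}{2} + y \left(6 - y\right)$ ($T{\left(g,y \right)} = \left(- \frac{1}{2}\right) \left(-5\right) g + \left(6 - y\right) y = \frac{5 g}{2} + y \left(6 - y\right)$)
$T{\left(8,G \right)} \left(\left(-13 - -5\right) - 16\right) = \left(- \left(\frac{39}{8}\right)^{2} + 6 \cdot \frac{39}{8} + \frac{5}{2} \cdot 8\right) \left(\left(-13 - -5\right) - 16\right) = \left(\left(-1\right) \frac{1521}{64} + \frac{117}{4} + 20\right) \left(\left(-13 + 5\right) - 16\right) = \left(- \frac{1521}{64} + \frac{117}{4} + 20\right) \left(-8 - 16\right) = \frac{1631}{64} \left(-24\right) = - \frac{4893}{8}$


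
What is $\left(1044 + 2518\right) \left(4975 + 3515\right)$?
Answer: $30241380$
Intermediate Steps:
$\left(1044 + 2518\right) \left(4975 + 3515\right) = 3562 \cdot 8490 = 30241380$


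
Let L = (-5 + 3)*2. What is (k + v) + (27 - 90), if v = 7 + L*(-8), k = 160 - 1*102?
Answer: 34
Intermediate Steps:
k = 58 (k = 160 - 102 = 58)
L = -4 (L = -2*2 = -4)
v = 39 (v = 7 - 4*(-8) = 7 + 32 = 39)
(k + v) + (27 - 90) = (58 + 39) + (27 - 90) = 97 - 63 = 34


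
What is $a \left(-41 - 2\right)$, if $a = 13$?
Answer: $-559$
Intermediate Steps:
$a \left(-41 - 2\right) = 13 \left(-41 - 2\right) = 13 \left(-43\right) = -559$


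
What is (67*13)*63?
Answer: 54873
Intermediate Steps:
(67*13)*63 = 871*63 = 54873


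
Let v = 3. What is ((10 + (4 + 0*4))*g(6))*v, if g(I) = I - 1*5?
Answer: 42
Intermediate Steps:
g(I) = -5 + I (g(I) = I - 5 = -5 + I)
((10 + (4 + 0*4))*g(6))*v = ((10 + (4 + 0*4))*(-5 + 6))*3 = ((10 + (4 + 0))*1)*3 = ((10 + 4)*1)*3 = (14*1)*3 = 14*3 = 42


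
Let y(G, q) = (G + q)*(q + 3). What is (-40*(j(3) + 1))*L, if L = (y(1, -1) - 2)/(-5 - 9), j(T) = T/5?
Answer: -64/7 ≈ -9.1429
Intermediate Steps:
y(G, q) = (3 + q)*(G + q) (y(G, q) = (G + q)*(3 + q) = (3 + q)*(G + q))
j(T) = T/5 (j(T) = T*(⅕) = T/5)
L = ⅐ (L = (((-1)² + 3*1 + 3*(-1) + 1*(-1)) - 2)/(-5 - 9) = ((1 + 3 - 3 - 1) - 2)/(-14) = (0 - 2)*(-1/14) = -2*(-1/14) = ⅐ ≈ 0.14286)
(-40*(j(3) + 1))*L = -40*((⅕)*3 + 1)*(⅐) = -40*(⅗ + 1)*(⅐) = -40*8/5*(⅐) = -64*⅐ = -64/7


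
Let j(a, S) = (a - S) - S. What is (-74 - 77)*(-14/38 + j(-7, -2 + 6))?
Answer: 44092/19 ≈ 2320.6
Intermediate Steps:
j(a, S) = a - 2*S
(-74 - 77)*(-14/38 + j(-7, -2 + 6)) = (-74 - 77)*(-14/38 + (-7 - 2*(-2 + 6))) = -151*(-14*1/38 + (-7 - 2*4)) = -151*(-7/19 + (-7 - 8)) = -151*(-7/19 - 15) = -151*(-292/19) = 44092/19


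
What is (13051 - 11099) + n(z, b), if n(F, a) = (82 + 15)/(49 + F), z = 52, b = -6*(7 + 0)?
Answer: 197249/101 ≈ 1953.0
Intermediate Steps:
b = -42 (b = -6*7 = -42)
n(F, a) = 97/(49 + F)
(13051 - 11099) + n(z, b) = (13051 - 11099) + 97/(49 + 52) = 1952 + 97/101 = 197249/101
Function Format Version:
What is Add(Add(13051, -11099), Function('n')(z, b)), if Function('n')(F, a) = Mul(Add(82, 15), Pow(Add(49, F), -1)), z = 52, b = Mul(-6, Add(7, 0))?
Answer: Rational(197249, 101) ≈ 1953.0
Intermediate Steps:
b = -42 (b = Mul(-6, 7) = -42)
Function('n')(F, a) = Mul(97, Pow(Add(49, F), -1))
Add(Add(13051, -11099), Function('n')(z, b)) = Add(Add(13051, -11099), Mul(97, Pow(Add(49, 52), -1))) = Add(1952, Mul(97, Pow(101, -1))) = Add(1952, Mul(97, Rational(1, 101))) = Add(1952, Rational(97, 101)) = Rational(197249, 101)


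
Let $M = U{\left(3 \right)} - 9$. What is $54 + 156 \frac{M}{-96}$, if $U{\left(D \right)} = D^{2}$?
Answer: $54$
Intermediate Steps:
$M = 0$ ($M = 3^{2} - 9 = 9 - 9 = 0$)
$54 + 156 \frac{M}{-96} = 54 + 156 \frac{0}{-96} = 54 + 156 \cdot 0 \left(- \frac{1}{96}\right) = 54 + 156 \cdot 0 = 54 + 0 = 54$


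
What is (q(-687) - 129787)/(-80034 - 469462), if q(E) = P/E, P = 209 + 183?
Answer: 89164061/377503752 ≈ 0.23619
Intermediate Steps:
P = 392
q(E) = 392/E
(q(-687) - 129787)/(-80034 - 469462) = (392/(-687) - 129787)/(-80034 - 469462) = (392*(-1/687) - 129787)/(-549496) = (-392/687 - 129787)*(-1/549496) = -89164061/687*(-1/549496) = 89164061/377503752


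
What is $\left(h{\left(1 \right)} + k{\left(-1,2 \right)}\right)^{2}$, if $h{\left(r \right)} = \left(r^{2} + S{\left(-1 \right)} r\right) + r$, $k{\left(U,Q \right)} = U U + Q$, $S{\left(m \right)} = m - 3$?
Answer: $1$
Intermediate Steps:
$S{\left(m \right)} = -3 + m$
$k{\left(U,Q \right)} = Q + U^{2}$ ($k{\left(U,Q \right)} = U^{2} + Q = Q + U^{2}$)
$h{\left(r \right)} = r^{2} - 3 r$ ($h{\left(r \right)} = \left(r^{2} + \left(-3 - 1\right) r\right) + r = \left(r^{2} - 4 r\right) + r = r^{2} - 3 r$)
$\left(h{\left(1 \right)} + k{\left(-1,2 \right)}\right)^{2} = \left(1 \left(-3 + 1\right) + \left(2 + \left(-1\right)^{2}\right)\right)^{2} = \left(1 \left(-2\right) + \left(2 + 1\right)\right)^{2} = \left(-2 + 3\right)^{2} = 1^{2} = 1$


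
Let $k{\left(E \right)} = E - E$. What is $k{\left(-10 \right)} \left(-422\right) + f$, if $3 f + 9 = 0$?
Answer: $-3$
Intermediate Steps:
$f = -3$ ($f = -3 + \frac{1}{3} \cdot 0 = -3 + 0 = -3$)
$k{\left(E \right)} = 0$
$k{\left(-10 \right)} \left(-422\right) + f = 0 \left(-422\right) - 3 = 0 - 3 = -3$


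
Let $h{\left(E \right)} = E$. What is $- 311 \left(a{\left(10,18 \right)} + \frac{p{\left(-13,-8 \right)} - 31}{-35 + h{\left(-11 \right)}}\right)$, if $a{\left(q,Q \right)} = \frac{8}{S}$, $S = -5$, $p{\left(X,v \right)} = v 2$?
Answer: $\frac{41363}{230} \approx 179.84$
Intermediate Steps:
$p{\left(X,v \right)} = 2 v$
$a{\left(q,Q \right)} = - \frac{8}{5}$ ($a{\left(q,Q \right)} = \frac{8}{-5} = 8 \left(- \frac{1}{5}\right) = - \frac{8}{5}$)
$- 311 \left(a{\left(10,18 \right)} + \frac{p{\left(-13,-8 \right)} - 31}{-35 + h{\left(-11 \right)}}\right) = - 311 \left(- \frac{8}{5} + \frac{2 \left(-8\right) - 31}{-35 - 11}\right) = - 311 \left(- \frac{8}{5} + \frac{-16 - 31}{-46}\right) = - 311 \left(- \frac{8}{5} - - \frac{47}{46}\right) = - 311 \left(- \frac{8}{5} + \frac{47}{46}\right) = \left(-311\right) \left(- \frac{133}{230}\right) = \frac{41363}{230}$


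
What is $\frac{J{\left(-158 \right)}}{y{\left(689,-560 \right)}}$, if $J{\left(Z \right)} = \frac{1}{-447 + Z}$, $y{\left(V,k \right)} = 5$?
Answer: $- \frac{1}{3025} \approx -0.00033058$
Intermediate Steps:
$\frac{J{\left(-158 \right)}}{y{\left(689,-560 \right)}} = \frac{1}{\left(-447 - 158\right) 5} = \frac{1}{-605} \cdot \frac{1}{5} = \left(- \frac{1}{605}\right) \frac{1}{5} = - \frac{1}{3025}$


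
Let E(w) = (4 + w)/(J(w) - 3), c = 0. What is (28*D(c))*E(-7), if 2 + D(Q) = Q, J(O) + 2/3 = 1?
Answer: -63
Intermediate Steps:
J(O) = 1/3 (J(O) = -2/3 + 1 = 1/3)
D(Q) = -2 + Q
E(w) = -3/2 - 3*w/8 (E(w) = (4 + w)/(1/3 - 3) = (4 + w)/(-8/3) = (4 + w)*(-3/8) = -3/2 - 3*w/8)
(28*D(c))*E(-7) = (28*(-2 + 0))*(-3/2 - 3/8*(-7)) = (28*(-2))*(-3/2 + 21/8) = -56*9/8 = -63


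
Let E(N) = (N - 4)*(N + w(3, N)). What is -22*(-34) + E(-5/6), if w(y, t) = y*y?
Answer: 25507/36 ≈ 708.53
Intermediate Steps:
w(y, t) = y**2
E(N) = (-4 + N)*(9 + N) (E(N) = (N - 4)*(N + 3**2) = (-4 + N)*(N + 9) = (-4 + N)*(9 + N))
-22*(-34) + E(-5/6) = -22*(-34) + (-36 + (-5/6)**2 + 5*(-5/6)) = 748 + (-36 + (-5*1/6)**2 + 5*(-5*1/6)) = 748 + (-36 + (-5/6)**2 + 5*(-5/6)) = 748 + (-36 + 25/36 - 25/6) = 748 - 1421/36 = 25507/36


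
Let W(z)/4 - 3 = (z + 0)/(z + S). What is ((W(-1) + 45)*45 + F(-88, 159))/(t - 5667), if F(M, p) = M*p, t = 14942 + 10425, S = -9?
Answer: -11409/19700 ≈ -0.57914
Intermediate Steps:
t = 25367
W(z) = 12 + 4*z/(-9 + z) (W(z) = 12 + 4*((z + 0)/(z - 9)) = 12 + 4*(z/(-9 + z)) = 12 + 4*z/(-9 + z))
((W(-1) + 45)*45 + F(-88, 159))/(t - 5667) = ((4*(-27 + 4*(-1))/(-9 - 1) + 45)*45 - 88*159)/(25367 - 5667) = ((4*(-27 - 4)/(-10) + 45)*45 - 13992)/19700 = ((4*(-⅒)*(-31) + 45)*45 - 13992)*(1/19700) = ((62/5 + 45)*45 - 13992)*(1/19700) = ((287/5)*45 - 13992)*(1/19700) = (2583 - 13992)*(1/19700) = -11409*1/19700 = -11409/19700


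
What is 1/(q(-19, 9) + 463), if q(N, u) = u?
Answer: 1/472 ≈ 0.0021186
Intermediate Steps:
1/(q(-19, 9) + 463) = 1/(9 + 463) = 1/472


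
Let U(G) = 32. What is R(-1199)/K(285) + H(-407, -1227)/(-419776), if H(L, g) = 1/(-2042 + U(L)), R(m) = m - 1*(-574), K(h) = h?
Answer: -35156239981/16031245440 ≈ -2.1930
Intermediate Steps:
R(m) = 574 + m (R(m) = m + 574 = 574 + m)
H(L, g) = -1/2010 (H(L, g) = 1/(-2042 + 32) = 1/(-2010) = -1/2010)
R(-1199)/K(285) + H(-407, -1227)/(-419776) = (574 - 1199)/285 - 1/2010/(-419776) = -625*1/285 - 1/2010*(-1/419776) = -125/57 + 1/843749760 = -35156239981/16031245440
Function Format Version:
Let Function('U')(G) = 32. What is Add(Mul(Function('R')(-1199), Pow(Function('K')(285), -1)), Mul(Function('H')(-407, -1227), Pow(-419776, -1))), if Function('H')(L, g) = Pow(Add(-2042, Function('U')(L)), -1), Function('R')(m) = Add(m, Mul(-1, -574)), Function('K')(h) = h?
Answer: Rational(-35156239981, 16031245440) ≈ -2.1930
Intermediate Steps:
Function('R')(m) = Add(574, m) (Function('R')(m) = Add(m, 574) = Add(574, m))
Function('H')(L, g) = Rational(-1, 2010) (Function('H')(L, g) = Pow(Add(-2042, 32), -1) = Pow(-2010, -1) = Rational(-1, 2010))
Add(Mul(Function('R')(-1199), Pow(Function('K')(285), -1)), Mul(Function('H')(-407, -1227), Pow(-419776, -1))) = Add(Mul(Add(574, -1199), Pow(285, -1)), Mul(Rational(-1, 2010), Pow(-419776, -1))) = Add(Mul(-625, Rational(1, 285)), Mul(Rational(-1, 2010), Rational(-1, 419776))) = Add(Rational(-125, 57), Rational(1, 843749760)) = Rational(-35156239981, 16031245440)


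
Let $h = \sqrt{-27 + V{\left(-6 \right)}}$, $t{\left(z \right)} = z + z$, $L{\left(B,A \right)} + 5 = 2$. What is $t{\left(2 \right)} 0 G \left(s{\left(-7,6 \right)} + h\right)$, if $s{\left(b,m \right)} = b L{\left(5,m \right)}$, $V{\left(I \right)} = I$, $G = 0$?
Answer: $0$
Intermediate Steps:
$L{\left(B,A \right)} = -3$ ($L{\left(B,A \right)} = -5 + 2 = -3$)
$t{\left(z \right)} = 2 z$
$s{\left(b,m \right)} = - 3 b$ ($s{\left(b,m \right)} = b \left(-3\right) = - 3 b$)
$h = i \sqrt{33}$ ($h = \sqrt{-27 - 6} = \sqrt{-33} = i \sqrt{33} \approx 5.7446 i$)
$t{\left(2 \right)} 0 G \left(s{\left(-7,6 \right)} + h\right) = 2 \cdot 2 \cdot 0 \cdot 0 \left(\left(-3\right) \left(-7\right) + i \sqrt{33}\right) = 4 \cdot 0 \cdot 0 \left(21 + i \sqrt{33}\right) = 0 \cdot 0 \left(21 + i \sqrt{33}\right) = 0 \left(21 + i \sqrt{33}\right) = 0$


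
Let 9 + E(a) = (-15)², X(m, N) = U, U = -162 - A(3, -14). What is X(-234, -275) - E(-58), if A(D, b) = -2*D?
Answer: -372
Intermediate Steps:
U = -156 (U = -162 - (-2)*3 = -162 - 1*(-6) = -162 + 6 = -156)
X(m, N) = -156
E(a) = 216 (E(a) = -9 + (-15)² = -9 + 225 = 216)
X(-234, -275) - E(-58) = -156 - 1*216 = -156 - 216 = -372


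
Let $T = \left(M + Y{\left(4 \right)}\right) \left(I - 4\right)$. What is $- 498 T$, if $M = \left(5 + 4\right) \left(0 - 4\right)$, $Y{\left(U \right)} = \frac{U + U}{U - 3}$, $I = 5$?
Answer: $13944$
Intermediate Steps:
$Y{\left(U \right)} = \frac{2 U}{-3 + U}$
$M = -36$ ($M = 9 \left(-4\right) = -36$)
$T = -28$ ($T = \left(-36 + 2 \cdot 4 \frac{1}{-3 + 4}\right) \left(5 - 4\right) = \left(-36 + 2 \cdot 4 \cdot 1^{-1}\right) 1 = \left(-36 + 2 \cdot 4 \cdot 1\right) 1 = \left(-36 + 8\right) 1 = \left(-28\right) 1 = -28$)
$- 498 T = \left(-498\right) \left(-28\right) = 13944$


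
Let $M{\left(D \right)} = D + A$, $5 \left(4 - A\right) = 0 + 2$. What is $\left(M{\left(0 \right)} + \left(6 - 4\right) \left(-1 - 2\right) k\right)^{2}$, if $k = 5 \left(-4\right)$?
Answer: $\frac{381924}{25} \approx 15277.0$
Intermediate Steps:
$A = \frac{18}{5}$ ($A = 4 - \frac{0 + 2}{5} = 4 - \frac{2}{5} = \frac{18}{5} \approx 3.6$)
$k = -20$
$M{\left(D \right)} = \frac{18}{5} + D$ ($M{\left(D \right)} = D + \frac{18}{5} = \frac{18}{5} + D$)
$\left(M{\left(0 \right)} + \left(6 - 4\right) \left(-1 - 2\right) k\right)^{2} = \left(\left(\frac{18}{5} + 0\right) + \left(6 - 4\right) \left(-1 - 2\right) \left(-20\right)\right)^{2} = \left(\frac{18}{5} + 2 \left(-3\right) \left(-20\right)\right)^{2} = \left(\frac{18}{5} - -120\right)^{2} = \left(\frac{18}{5} + 120\right)^{2} = \left(\frac{618}{5}\right)^{2} = \frac{381924}{25}$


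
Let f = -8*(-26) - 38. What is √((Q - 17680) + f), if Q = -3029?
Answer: I*√20539 ≈ 143.31*I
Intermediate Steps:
f = 170 (f = 208 - 38 = 170)
√((Q - 17680) + f) = √((-3029 - 17680) + 170) = √(-20709 + 170) = √(-20539) = I*√20539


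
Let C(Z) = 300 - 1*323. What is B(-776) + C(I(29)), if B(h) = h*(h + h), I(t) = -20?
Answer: 1204329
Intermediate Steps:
B(h) = 2*h² (B(h) = h*(2*h) = 2*h²)
C(Z) = -23 (C(Z) = 300 - 323 = -23)
B(-776) + C(I(29)) = 2*(-776)² - 23 = 2*602176 - 23 = 1204352 - 23 = 1204329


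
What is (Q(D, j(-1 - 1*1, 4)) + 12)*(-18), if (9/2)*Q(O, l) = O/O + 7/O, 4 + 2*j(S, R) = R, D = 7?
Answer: -224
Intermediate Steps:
j(S, R) = -2 + R/2
Q(O, l) = 2/9 + 14/(9*O) (Q(O, l) = 2*(O/O + 7/O)/9 = 2*(1 + 7/O)/9 = 2/9 + 14/(9*O))
(Q(D, j(-1 - 1*1, 4)) + 12)*(-18) = ((2/9)*(7 + 7)/7 + 12)*(-18) = ((2/9)*(⅐)*14 + 12)*(-18) = (4/9 + 12)*(-18) = (112/9)*(-18) = -224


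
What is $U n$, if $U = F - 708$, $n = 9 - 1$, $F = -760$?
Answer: $-11744$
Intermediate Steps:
$n = 8$ ($n = 9 - 1 = 8$)
$U = -1468$ ($U = -760 - 708 = -1468$)
$U n = \left(-1468\right) 8 = -11744$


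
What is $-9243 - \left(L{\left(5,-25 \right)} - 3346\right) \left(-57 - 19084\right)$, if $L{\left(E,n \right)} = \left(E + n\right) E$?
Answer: $-65969129$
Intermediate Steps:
$L{\left(E,n \right)} = E \left(E + n\right)$
$-9243 - \left(L{\left(5,-25 \right)} - 3346\right) \left(-57 - 19084\right) = -9243 - \left(5 \left(5 - 25\right) - 3346\right) \left(-57 - 19084\right) = -9243 - \left(5 \left(-20\right) - 3346\right) \left(-19141\right) = -9243 - \left(-100 - 3346\right) \left(-19141\right) = -9243 - \left(-3446\right) \left(-19141\right) = -9243 - 65959886 = -65969129$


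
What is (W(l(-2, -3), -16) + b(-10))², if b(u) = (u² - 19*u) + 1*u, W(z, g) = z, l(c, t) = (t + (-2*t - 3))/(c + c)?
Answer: 78400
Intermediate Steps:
l(c, t) = (-3 - t)/(2*c) (l(c, t) = (t + (-3 - 2*t))/((2*c)) = (-3 - t)*(1/(2*c)) = (-3 - t)/(2*c))
b(u) = u² - 18*u (b(u) = (u² - 19*u) + u = u² - 18*u)
(W(l(-2, -3), -16) + b(-10))² = ((½)*(-3 - 1*(-3))/(-2) - 10*(-18 - 10))² = ((½)*(-½)*(-3 + 3) - 10*(-28))² = ((½)*(-½)*0 + 280)² = (0 + 280)² = 280² = 78400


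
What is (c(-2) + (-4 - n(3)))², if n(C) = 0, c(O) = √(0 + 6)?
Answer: (4 - √6)² ≈ 2.4041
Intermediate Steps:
c(O) = √6
(c(-2) + (-4 - n(3)))² = (√6 + (-4 - 1*0))² = (√6 + (-4 + 0))² = (√6 - 4)² = (-4 + √6)²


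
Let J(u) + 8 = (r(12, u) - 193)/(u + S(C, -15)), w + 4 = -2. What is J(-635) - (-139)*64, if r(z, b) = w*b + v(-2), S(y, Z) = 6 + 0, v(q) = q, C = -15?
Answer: 5586937/629 ≈ 8882.3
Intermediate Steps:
w = -6 (w = -4 - 2 = -6)
S(y, Z) = 6
r(z, b) = -2 - 6*b (r(z, b) = -6*b - 2 = -2 - 6*b)
J(u) = -8 + (-195 - 6*u)/(6 + u) (J(u) = -8 + ((-2 - 6*u) - 193)/(u + 6) = -8 + (-195 - 6*u)/(6 + u))
J(-635) - (-139)*64 = (-243 - 14*(-635))/(6 - 635) - (-139)*64 = (-243 + 8890)/(-629) - 1*(-8896) = -1/629*8647 + 8896 = -8647/629 + 8896 = 5586937/629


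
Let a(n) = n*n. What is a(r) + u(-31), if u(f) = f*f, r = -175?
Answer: 31586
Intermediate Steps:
a(n) = n²
u(f) = f²
a(r) + u(-31) = (-175)² + (-31)² = 30625 + 961 = 31586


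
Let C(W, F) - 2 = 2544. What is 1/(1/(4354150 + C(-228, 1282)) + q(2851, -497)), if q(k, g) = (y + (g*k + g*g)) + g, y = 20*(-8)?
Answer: -4356696/5099926554119 ≈ -8.5427e-7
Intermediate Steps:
C(W, F) = 2546 (C(W, F) = 2 + 2544 = 2546)
y = -160
q(k, g) = -160 + g + g² + g*k (q(k, g) = (-160 + (g*k + g*g)) + g = (-160 + (g*k + g²)) + g = (-160 + (g² + g*k)) + g = (-160 + g² + g*k) + g = -160 + g + g² + g*k)
1/(1/(4354150 + C(-228, 1282)) + q(2851, -497)) = 1/(1/(4354150 + 2546) + (-160 - 497 + (-497)² - 497*2851)) = 1/(1/4356696 + (-160 - 497 + 247009 - 1416947)) = 1/(1/4356696 - 1170595) = 1/(-5099926554119/4356696) = -4356696/5099926554119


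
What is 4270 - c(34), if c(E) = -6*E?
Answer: 4474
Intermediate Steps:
4270 - c(34) = 4270 - (-6)*34 = 4270 - 1*(-204) = 4270 + 204 = 4474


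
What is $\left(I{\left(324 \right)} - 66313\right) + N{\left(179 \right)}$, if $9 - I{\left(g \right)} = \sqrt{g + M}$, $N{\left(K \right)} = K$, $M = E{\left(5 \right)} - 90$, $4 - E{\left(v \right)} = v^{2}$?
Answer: $-66125 - \sqrt{213} \approx -66140.0$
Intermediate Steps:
$E{\left(v \right)} = 4 - v^{2}$
$M = -111$ ($M = \left(4 - 5^{2}\right) - 90 = \left(4 - 25\right) - 90 = -21 - 90 = -111$)
$I{\left(g \right)} = 9 - \sqrt{-111 + g}$ ($I{\left(g \right)} = 9 - \sqrt{g - 111} = 9 - \sqrt{-111 + g}$)
$\left(I{\left(324 \right)} - 66313\right) + N{\left(179 \right)} = \left(\left(9 - \sqrt{-111 + 324}\right) - 66313\right) + 179 = \left(\left(9 - \sqrt{213}\right) - 66313\right) + 179 = \left(-66304 - \sqrt{213}\right) + 179 = -66125 - \sqrt{213}$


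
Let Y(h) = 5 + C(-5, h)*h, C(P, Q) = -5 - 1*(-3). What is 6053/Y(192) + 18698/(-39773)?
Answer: -247832511/15073967 ≈ -16.441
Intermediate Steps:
C(P, Q) = -2 (C(P, Q) = -5 + 3 = -2)
Y(h) = 5 - 2*h
6053/Y(192) + 18698/(-39773) = 6053/(5 - 2*192) + 18698/(-39773) = 6053/(5 - 384) + 18698*(-1/39773) = 6053/(-379) - 18698/39773 = 6053*(-1/379) - 18698/39773 = -6053/379 - 18698/39773 = -247832511/15073967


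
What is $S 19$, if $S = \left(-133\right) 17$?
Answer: $-42959$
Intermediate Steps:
$S = -2261$
$S 19 = \left(-2261\right) 19 = -42959$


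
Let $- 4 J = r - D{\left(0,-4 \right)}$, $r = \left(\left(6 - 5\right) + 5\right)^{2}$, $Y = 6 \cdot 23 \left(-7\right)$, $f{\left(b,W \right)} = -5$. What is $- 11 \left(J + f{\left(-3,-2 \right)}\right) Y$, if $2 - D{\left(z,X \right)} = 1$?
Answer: $- \frac{292215}{2} \approx -1.4611 \cdot 10^{5}$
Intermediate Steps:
$Y = -966$ ($Y = 138 \left(-7\right) = -966$)
$D{\left(z,X \right)} = 1$ ($D{\left(z,X \right)} = 2 - 1 = 1$)
$r = 36$ ($r = \left(1 + 5\right)^{2} = 6^{2} = 36$)
$J = - \frac{35}{4}$ ($J = - \frac{36 - 1}{4} = \left(- \frac{1}{4}\right) 35 = - \frac{35}{4} \approx -8.75$)
$- 11 \left(J + f{\left(-3,-2 \right)}\right) Y = - 11 \left(- \frac{35}{4} - 5\right) \left(-966\right) = \left(-11\right) \left(- \frac{55}{4}\right) \left(-966\right) = \frac{605}{4} \left(-966\right) = - \frac{292215}{2}$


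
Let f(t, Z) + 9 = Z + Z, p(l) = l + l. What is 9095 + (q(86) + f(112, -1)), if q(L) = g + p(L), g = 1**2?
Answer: 9257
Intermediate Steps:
p(l) = 2*l
g = 1
f(t, Z) = -9 + 2*Z (f(t, Z) = -9 + (Z + Z) = -9 + 2*Z)
q(L) = 1 + 2*L
9095 + (q(86) + f(112, -1)) = 9095 + ((1 + 2*86) + (-9 + 2*(-1))) = 9095 + ((1 + 172) + (-9 - 2)) = 9095 + (173 - 11) = 9095 + 162 = 9257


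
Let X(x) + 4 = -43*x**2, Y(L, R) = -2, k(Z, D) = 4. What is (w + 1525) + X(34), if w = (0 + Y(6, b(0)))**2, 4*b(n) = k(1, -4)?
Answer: -48183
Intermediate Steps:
b(n) = 1 (b(n) = (1/4)*4 = 1)
X(x) = -4 - 43*x**2
w = 4 (w = (0 - 2)**2 = (-2)**2 = 4)
(w + 1525) + X(34) = (4 + 1525) + (-4 - 43*34**2) = 1529 + (-4 - 43*1156) = 1529 + (-4 - 49708) = 1529 - 49712 = -48183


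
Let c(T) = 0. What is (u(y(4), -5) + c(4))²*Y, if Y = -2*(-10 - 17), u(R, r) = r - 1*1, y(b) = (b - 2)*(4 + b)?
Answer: 1944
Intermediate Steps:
y(b) = (-2 + b)*(4 + b)
u(R, r) = -1 + r (u(R, r) = r - 1 = -1 + r)
Y = 54 (Y = -2*(-27) = 54)
(u(y(4), -5) + c(4))²*Y = ((-1 - 5) + 0)²*54 = (-6 + 0)²*54 = (-6)²*54 = 36*54 = 1944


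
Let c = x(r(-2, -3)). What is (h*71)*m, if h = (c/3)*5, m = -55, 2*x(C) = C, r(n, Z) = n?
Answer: 19525/3 ≈ 6508.3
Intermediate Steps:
x(C) = C/2
c = -1 (c = (½)*(-2) = -1)
h = -5/3 (h = (-1/3)*5 = ((⅓)*(-1))*5 = -⅓*5 = -5/3 ≈ -1.6667)
(h*71)*m = -5/3*71*(-55) = -355/3*(-55) = 19525/3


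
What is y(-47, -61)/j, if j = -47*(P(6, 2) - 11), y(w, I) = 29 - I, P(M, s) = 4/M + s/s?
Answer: 135/658 ≈ 0.20517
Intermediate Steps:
P(M, s) = 1 + 4/M (P(M, s) = 4/M + 1 = 1 + 4/M)
j = 1316/3 (j = -47*((4 + 6)/6 - 11) = -47*((⅙)*10 - 11) = -47*(5/3 - 11) = -47*(-28/3) = 1316/3 ≈ 438.67)
y(-47, -61)/j = (29 - 1*(-61))/(1316/3) = (29 + 61)*(3/1316) = 90*(3/1316) = 135/658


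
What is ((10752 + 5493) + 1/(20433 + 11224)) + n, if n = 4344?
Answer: 651785974/31657 ≈ 20589.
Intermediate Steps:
((10752 + 5493) + 1/(20433 + 11224)) + n = ((10752 + 5493) + 1/(20433 + 11224)) + 4344 = (16245 + 1/31657) + 4344 = 514267966/31657 + 4344 = 651785974/31657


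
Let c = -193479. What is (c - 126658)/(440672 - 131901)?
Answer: -320137/308771 ≈ -1.0368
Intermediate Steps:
(c - 126658)/(440672 - 131901) = (-193479 - 126658)/(440672 - 131901) = -320137/308771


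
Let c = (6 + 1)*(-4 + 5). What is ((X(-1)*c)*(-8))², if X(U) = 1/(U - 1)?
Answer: 784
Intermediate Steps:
c = 7 (c = 7*1 = 7)
X(U) = 1/(-1 + U)
((X(-1)*c)*(-8))² = ((7/(-1 - 1))*(-8))² = ((7/(-2))*(-8))² = (-½*7*(-8))² = (-7/2*(-8))² = 28² = 784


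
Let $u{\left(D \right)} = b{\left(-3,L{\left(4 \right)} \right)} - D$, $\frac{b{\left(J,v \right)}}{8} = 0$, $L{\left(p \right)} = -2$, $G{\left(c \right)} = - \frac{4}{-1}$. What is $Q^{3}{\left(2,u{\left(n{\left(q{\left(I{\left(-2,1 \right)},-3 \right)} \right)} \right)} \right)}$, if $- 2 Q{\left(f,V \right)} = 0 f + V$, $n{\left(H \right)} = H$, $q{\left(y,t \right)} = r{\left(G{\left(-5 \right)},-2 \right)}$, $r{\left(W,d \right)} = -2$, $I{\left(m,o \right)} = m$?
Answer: $-1$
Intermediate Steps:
$G{\left(c \right)} = 4$ ($G{\left(c \right)} = \left(-4\right) \left(-1\right) = 4$)
$q{\left(y,t \right)} = -2$
$b{\left(J,v \right)} = 0$ ($b{\left(J,v \right)} = 8 \cdot 0 = 0$)
$u{\left(D \right)} = - D$ ($u{\left(D \right)} = 0 - D = - D$)
$Q{\left(f,V \right)} = - \frac{V}{2}$ ($Q{\left(f,V \right)} = - \frac{0 f + V}{2} = - \frac{0 + V}{2} = - \frac{V}{2}$)
$Q^{3}{\left(2,u{\left(n{\left(q{\left(I{\left(-2,1 \right)},-3 \right)} \right)} \right)} \right)} = \left(- \frac{\left(-1\right) \left(-2\right)}{2}\right)^{3} = \left(\left(- \frac{1}{2}\right) 2\right)^{3} = \left(-1\right)^{3} = -1$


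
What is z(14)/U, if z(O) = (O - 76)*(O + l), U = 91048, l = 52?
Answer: -1023/22762 ≈ -0.044943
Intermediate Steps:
z(O) = (-76 + O)*(52 + O) (z(O) = (O - 76)*(O + 52) = (-76 + O)*(52 + O))
z(14)/U = (-3952 + 14² - 24*14)/91048 = (-3952 + 196 - 336)*(1/91048) = -4092*1/91048 = -1023/22762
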